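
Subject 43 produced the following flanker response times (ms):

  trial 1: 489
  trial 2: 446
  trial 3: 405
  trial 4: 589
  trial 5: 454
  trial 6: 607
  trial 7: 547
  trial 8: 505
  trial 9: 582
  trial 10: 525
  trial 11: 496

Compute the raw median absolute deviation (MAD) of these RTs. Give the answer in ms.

Sorted: 405, 446, 454, 489, 496, 505, 525, 547, 582, 589, 607 → median = 505
|x − 505|: 16, 59, 100, 84, 51, 102, 42, 0, 77, 20, 9
Sorted deviations: 0, 9, 16, 20, 42, 51, 59, 77, 84, 100, 102 → MAD = 51

51 ms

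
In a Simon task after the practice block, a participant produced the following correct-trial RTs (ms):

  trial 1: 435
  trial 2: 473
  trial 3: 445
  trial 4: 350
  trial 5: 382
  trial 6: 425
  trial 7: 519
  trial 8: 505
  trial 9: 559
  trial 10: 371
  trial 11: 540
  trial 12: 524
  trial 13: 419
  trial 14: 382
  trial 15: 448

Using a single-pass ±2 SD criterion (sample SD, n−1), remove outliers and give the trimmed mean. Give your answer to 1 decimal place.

451.8 ms

n = 15, ΣRT = 6777, M = 451.800
Σ(x−M)² = 61052.40; s = √(61052.40/14) = 66.037
Cutoffs: 451.800 ± 2·66.037 → [319.7, 583.9]
No RTs fall outside the cutoffs; all 15 retained. Mean = 6777/15 = 451.800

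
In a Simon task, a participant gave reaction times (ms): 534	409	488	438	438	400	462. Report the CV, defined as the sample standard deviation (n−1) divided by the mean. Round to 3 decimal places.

n = 7, Σ = 3169, M = 452.7143
Σ(x−M)² = 13061.429; s = √(13061.429/6) = 46.6573
CV = 46.6573 / 452.7143 = 0.10306

0.103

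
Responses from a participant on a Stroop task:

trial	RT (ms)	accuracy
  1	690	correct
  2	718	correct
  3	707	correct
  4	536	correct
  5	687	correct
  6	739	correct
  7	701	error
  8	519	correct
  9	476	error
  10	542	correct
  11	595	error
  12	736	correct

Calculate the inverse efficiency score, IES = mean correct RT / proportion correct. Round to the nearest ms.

870 ms

Correct trials (n=9): 690, 718, 707, 536, 687, 739, 519, 542, 736
Mean correct RT = 5874/9 = 652.6667 ms
Proportion correct = 9/12
IES = 652.6667 / (9/12) = 870.222 ms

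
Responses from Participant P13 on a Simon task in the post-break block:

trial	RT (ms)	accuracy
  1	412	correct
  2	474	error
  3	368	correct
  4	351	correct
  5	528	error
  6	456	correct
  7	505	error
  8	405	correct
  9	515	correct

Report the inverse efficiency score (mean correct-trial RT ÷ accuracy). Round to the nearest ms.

Correct trials (n=6): 412, 368, 351, 456, 405, 515
Mean correct RT = 2507/6 = 417.8333 ms
Proportion correct = 6/9
IES = 417.8333 / (6/9) = 626.750 ms

627 ms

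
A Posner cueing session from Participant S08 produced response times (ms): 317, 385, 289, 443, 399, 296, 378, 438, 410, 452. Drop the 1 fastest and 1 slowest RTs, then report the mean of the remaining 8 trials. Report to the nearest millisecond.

Sorted: 289, 296, 317, 378, 385, 399, 410, 438, 443, 452
Drop lowest 1 (289) and highest 1 (452)
Remaining (n=8): Σ = 3066, mean = 3066/8 = 383.250

383 ms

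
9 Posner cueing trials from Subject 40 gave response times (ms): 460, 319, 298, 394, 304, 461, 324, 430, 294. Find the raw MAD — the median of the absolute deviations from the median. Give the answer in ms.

Sorted: 294, 298, 304, 319, 324, 394, 430, 460, 461 → median = 324
|x − 324|: 136, 5, 26, 70, 20, 137, 0, 106, 30
Sorted deviations: 0, 5, 20, 26, 30, 70, 106, 136, 137 → MAD = 30

30 ms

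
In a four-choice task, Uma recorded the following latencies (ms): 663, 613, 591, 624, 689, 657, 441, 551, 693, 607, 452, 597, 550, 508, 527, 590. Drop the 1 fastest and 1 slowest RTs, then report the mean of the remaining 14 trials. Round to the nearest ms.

Sorted: 441, 452, 508, 527, 550, 551, 590, 591, 597, 607, 613, 624, 657, 663, 689, 693
Drop lowest 1 (441) and highest 1 (693)
Remaining (n=14): Σ = 8219, mean = 8219/14 = 587.071

587 ms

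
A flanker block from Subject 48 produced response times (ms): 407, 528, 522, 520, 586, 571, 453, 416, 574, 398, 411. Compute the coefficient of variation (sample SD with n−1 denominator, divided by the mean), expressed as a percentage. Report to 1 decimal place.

15.1%

n = 11, Σ = 5386, M = 489.6364
Σ(x−M)² = 54638.545; s = √(54638.545/10) = 73.9179
CV = 73.9179 / 489.6364 = 0.15096 = 15.096%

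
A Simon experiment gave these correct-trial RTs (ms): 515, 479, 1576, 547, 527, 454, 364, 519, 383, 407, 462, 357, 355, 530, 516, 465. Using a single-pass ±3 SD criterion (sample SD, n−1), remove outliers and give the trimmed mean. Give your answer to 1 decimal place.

n = 16, ΣRT = 8456, M = 528.500
Σ(x−M)² = 1236994.00; s = √(1236994.00/15) = 287.169
Cutoffs: 528.500 ± 3·287.169 → [-333.0, 1390.0]
Outside: 1576 → excluded.
Retained (n=15): Σ = 6880, mean = 6880/15 = 458.667

458.7 ms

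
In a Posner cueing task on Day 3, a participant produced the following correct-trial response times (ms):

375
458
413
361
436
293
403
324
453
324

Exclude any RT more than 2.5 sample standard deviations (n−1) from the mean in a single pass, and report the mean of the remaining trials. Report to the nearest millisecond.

n = 10, ΣRT = 3840, M = 384.000
Σ(x−M)² = 30234.00; s = √(30234.00/9) = 57.960
Cutoffs: 384.000 ± 2.5·57.960 → [239.1, 528.9]
No RTs fall outside the cutoffs; all 10 retained. Mean = 3840/10 = 384.000

384 ms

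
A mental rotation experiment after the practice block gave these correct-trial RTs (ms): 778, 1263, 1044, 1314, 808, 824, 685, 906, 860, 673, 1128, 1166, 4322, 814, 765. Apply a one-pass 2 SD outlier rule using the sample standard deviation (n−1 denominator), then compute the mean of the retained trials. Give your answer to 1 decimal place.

n = 15, ΣRT = 17350, M = 1156.667
Σ(x−M)² = 11322693.33; s = √(11322693.33/14) = 899.313
Cutoffs: 1156.667 ± 2·899.313 → [-642.0, 2955.3]
Outside: 4322 → excluded.
Retained (n=14): Σ = 13028, mean = 13028/14 = 930.571

930.6 ms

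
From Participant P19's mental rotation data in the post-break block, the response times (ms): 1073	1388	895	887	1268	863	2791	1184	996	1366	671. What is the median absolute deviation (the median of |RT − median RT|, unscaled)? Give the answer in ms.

195 ms

Sorted: 671, 863, 887, 895, 996, 1073, 1184, 1268, 1366, 1388, 2791 → median = 1073
|x − 1073|: 0, 315, 178, 186, 195, 210, 1718, 111, 77, 293, 402
Sorted deviations: 0, 77, 111, 178, 186, 195, 210, 293, 315, 402, 1718 → MAD = 195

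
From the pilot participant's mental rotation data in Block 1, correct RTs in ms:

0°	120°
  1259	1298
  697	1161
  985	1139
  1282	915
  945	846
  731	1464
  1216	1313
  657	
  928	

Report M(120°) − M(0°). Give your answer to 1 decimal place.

M(0°) = 8700/9 = 966.667
M(120°) = 8136/7 = 1162.286
Difference = 1162.286 − 966.667 = 195.619 ms

195.6 ms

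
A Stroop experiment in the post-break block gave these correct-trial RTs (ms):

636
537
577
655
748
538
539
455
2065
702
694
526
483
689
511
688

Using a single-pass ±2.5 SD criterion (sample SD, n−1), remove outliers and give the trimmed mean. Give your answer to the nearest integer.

599 ms

n = 16, ΣRT = 11043, M = 690.188
Σ(x−M)² = 2137388.44; s = √(2137388.44/15) = 377.482
Cutoffs: 690.188 ± 2.5·377.482 → [-253.5, 1633.9]
Outside: 2065 → excluded.
Retained (n=15): Σ = 8978, mean = 8978/15 = 598.533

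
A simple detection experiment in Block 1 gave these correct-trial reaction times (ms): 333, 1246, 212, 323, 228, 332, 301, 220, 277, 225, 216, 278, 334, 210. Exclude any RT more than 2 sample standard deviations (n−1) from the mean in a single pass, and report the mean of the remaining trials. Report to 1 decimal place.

268.4 ms

n = 14, ΣRT = 4735, M = 338.214
Σ(x−M)² = 919392.36; s = √(919392.36/13) = 265.937
Cutoffs: 338.214 ± 2·265.937 → [-193.7, 870.1]
Outside: 1246 → excluded.
Retained (n=13): Σ = 3489, mean = 3489/13 = 268.385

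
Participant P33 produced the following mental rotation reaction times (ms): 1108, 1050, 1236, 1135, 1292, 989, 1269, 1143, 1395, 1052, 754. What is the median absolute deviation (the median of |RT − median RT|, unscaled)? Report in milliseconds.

101 ms

Sorted: 754, 989, 1050, 1052, 1108, 1135, 1143, 1236, 1269, 1292, 1395 → median = 1135
|x − 1135|: 27, 85, 101, 0, 157, 146, 134, 8, 260, 83, 381
Sorted deviations: 0, 8, 27, 83, 85, 101, 134, 146, 157, 260, 381 → MAD = 101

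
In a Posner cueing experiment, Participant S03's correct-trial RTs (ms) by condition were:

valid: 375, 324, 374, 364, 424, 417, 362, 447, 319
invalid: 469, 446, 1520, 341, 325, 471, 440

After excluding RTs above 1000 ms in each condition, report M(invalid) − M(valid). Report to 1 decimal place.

invalid: exclude 1520
M(valid) = 3406/9 = 378.444
M(invalid) = 2492/6 = 415.333
Difference = 415.333 − 378.444 = 36.889 ms

36.9 ms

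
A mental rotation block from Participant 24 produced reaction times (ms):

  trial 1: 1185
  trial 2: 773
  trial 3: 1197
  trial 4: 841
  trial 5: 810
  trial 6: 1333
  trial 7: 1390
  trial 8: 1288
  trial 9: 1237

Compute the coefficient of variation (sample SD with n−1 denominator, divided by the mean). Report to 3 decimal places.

0.216

n = 9, Σ = 10054, M = 1117.1111
Σ(x−M)² = 464610.889; s = √(464610.889/8) = 240.9904
CV = 240.9904 / 1117.1111 = 0.21573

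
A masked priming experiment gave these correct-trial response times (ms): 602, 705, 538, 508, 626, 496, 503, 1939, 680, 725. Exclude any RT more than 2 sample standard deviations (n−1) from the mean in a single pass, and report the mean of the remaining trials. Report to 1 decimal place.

n = 10, ΣRT = 7322, M = 732.200
Σ(x−M)² = 1684415.60; s = √(1684415.60/9) = 432.617
Cutoffs: 732.200 ± 2·432.617 → [-133.0, 1597.4]
Outside: 1939 → excluded.
Retained (n=9): Σ = 5383, mean = 5383/9 = 598.111

598.1 ms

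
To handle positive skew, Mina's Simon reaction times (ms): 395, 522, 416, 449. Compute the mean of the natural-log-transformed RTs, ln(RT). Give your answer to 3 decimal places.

ln(RT): 5.9789, 6.2577, 6.0307, 6.1070
Σ ln(RT) = 24.3743
Mean = 24.3743/4 = 6.09357

6.094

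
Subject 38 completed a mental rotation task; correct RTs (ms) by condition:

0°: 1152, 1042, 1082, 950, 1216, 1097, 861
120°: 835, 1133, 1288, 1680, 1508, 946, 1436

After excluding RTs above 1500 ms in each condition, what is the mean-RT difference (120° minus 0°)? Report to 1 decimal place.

120°: exclude 1680, 1508
M(0°) = 7400/7 = 1057.143
M(120°) = 5638/5 = 1127.600
Difference = 1127.600 − 1057.143 = 70.457 ms

70.5 ms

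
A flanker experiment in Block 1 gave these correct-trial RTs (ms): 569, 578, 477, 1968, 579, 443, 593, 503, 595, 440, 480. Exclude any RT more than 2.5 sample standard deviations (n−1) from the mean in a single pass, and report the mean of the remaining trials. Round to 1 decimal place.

525.7 ms

n = 11, ΣRT = 7225, M = 656.818
Σ(x−M)² = 1927059.64; s = √(1927059.64/10) = 438.983
Cutoffs: 656.818 ± 2.5·438.983 → [-440.6, 1754.3]
Outside: 1968 → excluded.
Retained (n=10): Σ = 5257, mean = 5257/10 = 525.700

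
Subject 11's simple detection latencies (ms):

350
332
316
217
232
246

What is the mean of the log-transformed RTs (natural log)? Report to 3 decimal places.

5.625

ln(RT): 5.8579, 5.8051, 5.7557, 5.3799, 5.4467, 5.5053
Σ ln(RT) = 33.7508
Mean = 33.7508/6 = 5.62513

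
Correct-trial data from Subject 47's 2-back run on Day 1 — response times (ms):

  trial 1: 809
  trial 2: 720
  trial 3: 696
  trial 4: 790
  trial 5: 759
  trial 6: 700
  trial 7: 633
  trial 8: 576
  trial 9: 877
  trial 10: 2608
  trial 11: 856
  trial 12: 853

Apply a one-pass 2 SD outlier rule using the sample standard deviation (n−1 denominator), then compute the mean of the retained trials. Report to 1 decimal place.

n = 12, ΣRT = 10877, M = 906.417
Σ(x−M)² = 3251986.92; s = √(3251986.92/11) = 543.723
Cutoffs: 906.417 ± 2·543.723 → [-181.0, 1993.9]
Outside: 2608 → excluded.
Retained (n=11): Σ = 8269, mean = 8269/11 = 751.727

751.7 ms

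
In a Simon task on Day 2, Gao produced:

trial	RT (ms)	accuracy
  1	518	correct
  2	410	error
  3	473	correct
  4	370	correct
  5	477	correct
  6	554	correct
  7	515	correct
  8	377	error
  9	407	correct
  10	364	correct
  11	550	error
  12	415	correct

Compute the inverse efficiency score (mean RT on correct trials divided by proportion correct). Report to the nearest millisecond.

Correct trials (n=9): 518, 473, 370, 477, 554, 515, 407, 364, 415
Mean correct RT = 4093/9 = 454.7778 ms
Proportion correct = 9/12
IES = 454.7778 / (9/12) = 606.370 ms

606 ms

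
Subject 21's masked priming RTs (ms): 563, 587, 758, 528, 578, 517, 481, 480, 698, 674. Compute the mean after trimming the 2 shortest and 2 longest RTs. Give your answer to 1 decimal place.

Sorted: 480, 481, 517, 528, 563, 578, 587, 674, 698, 758
Drop lowest 2 (480, 481) and highest 2 (698, 758)
Remaining (n=6): Σ = 3447, mean = 3447/6 = 574.500

574.5 ms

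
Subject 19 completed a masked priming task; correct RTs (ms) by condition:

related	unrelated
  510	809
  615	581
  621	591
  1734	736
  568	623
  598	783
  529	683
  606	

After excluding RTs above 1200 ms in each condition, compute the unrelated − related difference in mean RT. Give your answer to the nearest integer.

related: exclude 1734
M(related) = 4047/7 = 578.143
M(unrelated) = 4806/7 = 686.571
Difference = 686.571 − 578.143 = 108.429 ms

108 ms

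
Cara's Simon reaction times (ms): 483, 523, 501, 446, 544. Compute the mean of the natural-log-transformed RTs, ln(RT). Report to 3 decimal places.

ln(RT): 6.1800, 6.2596, 6.2166, 6.1003, 6.2989
Σ ln(RT) = 31.0555
Mean = 31.0555/5 = 6.21109

6.211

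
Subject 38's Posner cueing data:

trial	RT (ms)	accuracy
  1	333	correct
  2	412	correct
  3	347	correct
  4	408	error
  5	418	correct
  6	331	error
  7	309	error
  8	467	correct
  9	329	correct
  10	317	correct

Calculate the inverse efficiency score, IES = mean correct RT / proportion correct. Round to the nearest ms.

535 ms

Correct trials (n=7): 333, 412, 347, 418, 467, 329, 317
Mean correct RT = 2623/7 = 374.7143 ms
Proportion correct = 7/10
IES = 374.7143 / (7/10) = 535.306 ms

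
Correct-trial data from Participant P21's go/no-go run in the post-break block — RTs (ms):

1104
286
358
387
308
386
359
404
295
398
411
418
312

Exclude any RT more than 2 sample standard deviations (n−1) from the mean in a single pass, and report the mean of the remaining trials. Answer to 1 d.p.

n = 13, ΣRT = 5426, M = 417.385
Σ(x−M)² = 536191.08; s = √(536191.08/12) = 211.383
Cutoffs: 417.385 ± 2·211.383 → [-5.4, 840.1]
Outside: 1104 → excluded.
Retained (n=12): Σ = 4322, mean = 4322/12 = 360.167

360.2 ms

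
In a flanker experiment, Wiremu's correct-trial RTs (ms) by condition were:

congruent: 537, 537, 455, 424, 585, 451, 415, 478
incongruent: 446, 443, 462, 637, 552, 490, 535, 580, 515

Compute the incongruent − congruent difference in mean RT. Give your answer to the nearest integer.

33 ms

M(congruent) = 3882/8 = 485.250
M(incongruent) = 4660/9 = 517.778
Difference = 517.778 − 485.250 = 32.528 ms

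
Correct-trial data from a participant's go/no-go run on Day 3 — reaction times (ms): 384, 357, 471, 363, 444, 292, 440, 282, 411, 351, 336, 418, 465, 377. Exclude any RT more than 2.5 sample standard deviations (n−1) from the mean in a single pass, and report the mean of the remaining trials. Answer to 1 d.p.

385.1 ms

n = 14, ΣRT = 5391, M = 385.071
Σ(x−M)² = 46214.93; s = √(46214.93/13) = 59.624
Cutoffs: 385.071 ± 2.5·59.624 → [236.0, 534.1]
No RTs fall outside the cutoffs; all 14 retained. Mean = 5391/14 = 385.071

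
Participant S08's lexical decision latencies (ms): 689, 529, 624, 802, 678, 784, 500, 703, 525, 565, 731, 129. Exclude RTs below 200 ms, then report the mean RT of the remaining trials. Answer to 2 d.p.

648.18 ms

Excluded: 129
Retained (n=11): Σ = 7130
Mean = 7130/11 = 648.1818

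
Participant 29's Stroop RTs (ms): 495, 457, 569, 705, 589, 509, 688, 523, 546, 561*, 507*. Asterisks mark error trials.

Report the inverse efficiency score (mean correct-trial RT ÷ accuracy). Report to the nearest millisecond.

Correct trials (n=9): 495, 457, 569, 705, 589, 509, 688, 523, 546
Mean correct RT = 5081/9 = 564.5556 ms
Proportion correct = 9/11
IES = 564.5556 / (9/11) = 690.012 ms

690 ms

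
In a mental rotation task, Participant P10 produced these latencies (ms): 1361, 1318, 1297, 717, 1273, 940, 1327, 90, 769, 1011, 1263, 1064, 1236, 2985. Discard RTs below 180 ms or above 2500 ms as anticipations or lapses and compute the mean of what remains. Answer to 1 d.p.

1131.3 ms

Excluded: 90, 2985
Retained (n=12): Σ = 13576
Mean = 13576/12 = 1131.3333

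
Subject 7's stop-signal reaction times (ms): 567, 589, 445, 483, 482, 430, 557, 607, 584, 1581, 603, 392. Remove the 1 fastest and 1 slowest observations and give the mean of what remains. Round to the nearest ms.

535 ms

Sorted: 392, 430, 445, 482, 483, 557, 567, 584, 589, 603, 607, 1581
Drop lowest 1 (392) and highest 1 (1581)
Remaining (n=10): Σ = 5347, mean = 5347/10 = 534.700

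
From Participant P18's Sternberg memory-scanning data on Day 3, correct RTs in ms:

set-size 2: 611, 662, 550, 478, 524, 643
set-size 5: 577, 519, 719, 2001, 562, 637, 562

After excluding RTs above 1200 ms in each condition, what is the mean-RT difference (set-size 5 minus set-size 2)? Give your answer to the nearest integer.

18 ms

set-size 5: exclude 2001
M(set-size 2) = 3468/6 = 578.000
M(set-size 5) = 3576/6 = 596.000
Difference = 596.000 − 578.000 = 18.000 ms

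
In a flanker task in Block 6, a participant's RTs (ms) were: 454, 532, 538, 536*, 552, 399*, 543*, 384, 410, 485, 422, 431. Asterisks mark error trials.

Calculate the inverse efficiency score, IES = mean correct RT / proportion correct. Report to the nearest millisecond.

Correct trials (n=9): 454, 532, 538, 552, 384, 410, 485, 422, 431
Mean correct RT = 4208/9 = 467.5556 ms
Proportion correct = 9/12
IES = 467.5556 / (9/12) = 623.407 ms

623 ms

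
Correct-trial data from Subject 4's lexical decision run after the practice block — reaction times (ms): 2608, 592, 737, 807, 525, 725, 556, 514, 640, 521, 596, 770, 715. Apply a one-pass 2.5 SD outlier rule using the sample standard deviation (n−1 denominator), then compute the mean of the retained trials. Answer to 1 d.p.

n = 13, ΣRT = 10306, M = 792.769
Σ(x−M)² = 3691230.31; s = √(3691230.31/12) = 554.619
Cutoffs: 792.769 ± 2.5·554.619 → [-593.8, 2179.3]
Outside: 2608 → excluded.
Retained (n=12): Σ = 7698, mean = 7698/12 = 641.500

641.5 ms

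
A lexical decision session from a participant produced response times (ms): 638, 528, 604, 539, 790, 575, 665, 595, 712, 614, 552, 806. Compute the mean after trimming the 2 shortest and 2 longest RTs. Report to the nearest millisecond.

Sorted: 528, 539, 552, 575, 595, 604, 614, 638, 665, 712, 790, 806
Drop lowest 2 (528, 539) and highest 2 (790, 806)
Remaining (n=8): Σ = 4955, mean = 4955/8 = 619.375

619 ms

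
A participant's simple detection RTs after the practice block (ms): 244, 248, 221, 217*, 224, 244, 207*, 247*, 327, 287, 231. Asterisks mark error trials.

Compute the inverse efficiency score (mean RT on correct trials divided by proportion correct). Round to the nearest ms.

348 ms

Correct trials (n=8): 244, 248, 221, 224, 244, 327, 287, 231
Mean correct RT = 2026/8 = 253.2500 ms
Proportion correct = 8/11
IES = 253.2500 / (8/11) = 348.219 ms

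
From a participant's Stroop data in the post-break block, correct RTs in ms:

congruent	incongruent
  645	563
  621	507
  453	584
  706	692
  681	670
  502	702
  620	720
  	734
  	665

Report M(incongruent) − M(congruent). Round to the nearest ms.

M(congruent) = 4228/7 = 604.000
M(incongruent) = 5837/9 = 648.556
Difference = 648.556 − 604.000 = 44.556 ms

45 ms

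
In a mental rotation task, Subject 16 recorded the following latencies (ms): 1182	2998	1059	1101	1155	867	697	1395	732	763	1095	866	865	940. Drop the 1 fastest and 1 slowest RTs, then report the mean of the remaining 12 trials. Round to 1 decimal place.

1001.7 ms

Sorted: 697, 732, 763, 865, 866, 867, 940, 1059, 1095, 1101, 1155, 1182, 1395, 2998
Drop lowest 1 (697) and highest 1 (2998)
Remaining (n=12): Σ = 12020, mean = 12020/12 = 1001.667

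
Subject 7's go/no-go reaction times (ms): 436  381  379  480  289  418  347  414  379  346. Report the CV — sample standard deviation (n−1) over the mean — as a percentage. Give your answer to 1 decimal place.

13.8%

n = 10, Σ = 3869, M = 386.9000
Σ(x−M)² = 25788.900; s = √(25788.900/9) = 53.5297
CV = 53.5297 / 386.9000 = 0.13836 = 13.836%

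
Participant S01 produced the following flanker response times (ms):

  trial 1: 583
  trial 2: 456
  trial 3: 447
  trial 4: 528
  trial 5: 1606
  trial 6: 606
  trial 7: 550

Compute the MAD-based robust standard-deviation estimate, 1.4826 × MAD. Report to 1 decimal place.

Sorted: 447, 456, 528, 550, 583, 606, 1606 → median = 550
|x − 550| sorted: 0, 22, 33, 56, 94, 103, 1056 → MAD = 56
Robust SD ≈ 1.4826 × 56 = 83.026

83.0 ms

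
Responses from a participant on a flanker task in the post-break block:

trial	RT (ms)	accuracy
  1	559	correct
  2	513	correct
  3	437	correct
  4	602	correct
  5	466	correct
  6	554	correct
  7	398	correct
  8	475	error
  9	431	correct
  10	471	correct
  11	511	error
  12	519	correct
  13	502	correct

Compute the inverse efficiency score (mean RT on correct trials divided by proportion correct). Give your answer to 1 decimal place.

585.8 ms

Correct trials (n=11): 559, 513, 437, 602, 466, 554, 398, 431, 471, 519, 502
Mean correct RT = 5452/11 = 495.6364 ms
Proportion correct = 11/13
IES = 495.6364 / (11/13) = 585.752 ms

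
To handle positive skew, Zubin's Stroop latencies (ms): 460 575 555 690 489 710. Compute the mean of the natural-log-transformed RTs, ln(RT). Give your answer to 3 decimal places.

ln(RT): 6.1312, 6.3544, 6.3190, 6.5367, 6.1924, 6.5653
Σ ln(RT) = 38.0989
Mean = 38.0989/6 = 6.34981

6.350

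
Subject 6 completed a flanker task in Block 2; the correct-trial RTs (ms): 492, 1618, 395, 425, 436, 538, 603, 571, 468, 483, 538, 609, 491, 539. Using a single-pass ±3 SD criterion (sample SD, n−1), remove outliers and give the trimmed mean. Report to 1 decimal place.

506.8 ms

n = 14, ΣRT = 8206, M = 586.143
Σ(x−M)² = 1200179.71; s = √(1200179.71/13) = 303.845
Cutoffs: 586.143 ± 3·303.845 → [-325.4, 1497.7]
Outside: 1618 → excluded.
Retained (n=13): Σ = 6588, mean = 6588/13 = 506.769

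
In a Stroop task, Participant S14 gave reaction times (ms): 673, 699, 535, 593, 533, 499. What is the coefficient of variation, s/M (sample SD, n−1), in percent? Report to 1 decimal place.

13.9%

n = 6, Σ = 3532, M = 588.6667
Σ(x−M)² = 33323.333; s = √(33323.333/5) = 81.6374
CV = 81.6374 / 588.6667 = 0.13868 = 13.868%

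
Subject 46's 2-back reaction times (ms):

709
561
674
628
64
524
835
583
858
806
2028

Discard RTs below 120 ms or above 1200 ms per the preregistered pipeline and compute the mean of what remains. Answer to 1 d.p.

686.4 ms

Excluded: 64, 2028
Retained (n=9): Σ = 6178
Mean = 6178/9 = 686.4444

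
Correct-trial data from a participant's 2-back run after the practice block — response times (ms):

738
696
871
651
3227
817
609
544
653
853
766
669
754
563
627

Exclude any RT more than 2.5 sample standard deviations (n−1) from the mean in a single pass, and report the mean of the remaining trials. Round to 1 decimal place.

n = 15, ΣRT = 13038, M = 869.200
Σ(x−M)² = 6093656.40; s = √(6093656.40/14) = 659.743
Cutoffs: 869.200 ± 2.5·659.743 → [-780.2, 2518.6]
Outside: 3227 → excluded.
Retained (n=14): Σ = 9811, mean = 9811/14 = 700.786

700.8 ms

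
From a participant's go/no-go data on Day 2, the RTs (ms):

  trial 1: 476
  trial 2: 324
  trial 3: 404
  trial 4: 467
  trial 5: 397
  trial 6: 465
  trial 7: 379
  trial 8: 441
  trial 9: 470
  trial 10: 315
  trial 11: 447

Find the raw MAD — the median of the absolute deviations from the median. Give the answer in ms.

Sorted: 315, 324, 379, 397, 404, 441, 447, 465, 467, 470, 476 → median = 441
|x − 441|: 35, 117, 37, 26, 44, 24, 62, 0, 29, 126, 6
Sorted deviations: 0, 6, 24, 26, 29, 35, 37, 44, 62, 117, 126 → MAD = 35

35 ms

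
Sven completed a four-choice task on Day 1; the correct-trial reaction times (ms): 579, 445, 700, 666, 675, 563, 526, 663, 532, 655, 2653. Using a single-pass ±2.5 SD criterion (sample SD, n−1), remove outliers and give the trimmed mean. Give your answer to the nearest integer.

600 ms

n = 11, ΣRT = 8657, M = 787.000
Σ(x−M)² = 3893060.00; s = √(3893060.00/10) = 623.944
Cutoffs: 787.000 ± 2.5·623.944 → [-772.9, 2346.9]
Outside: 2653 → excluded.
Retained (n=10): Σ = 6004, mean = 6004/10 = 600.400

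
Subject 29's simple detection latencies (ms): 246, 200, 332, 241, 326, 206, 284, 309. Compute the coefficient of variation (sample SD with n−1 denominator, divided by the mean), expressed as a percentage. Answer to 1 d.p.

19.5%

n = 8, Σ = 2144, M = 268.0000
Σ(x−M)² = 19078.000; s = √(19078.000/7) = 52.2056
CV = 52.2056 / 268.0000 = 0.19480 = 19.480%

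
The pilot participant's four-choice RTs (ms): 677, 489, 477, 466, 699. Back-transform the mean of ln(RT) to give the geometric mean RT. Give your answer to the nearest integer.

ln(RT): 6.5177, 6.1924, 6.1675, 6.1442, 6.5497
Mean ln(RT) = 31.5714/5 = 6.31428
Geometric mean = exp(6.31428) = 552.40 ms

552 ms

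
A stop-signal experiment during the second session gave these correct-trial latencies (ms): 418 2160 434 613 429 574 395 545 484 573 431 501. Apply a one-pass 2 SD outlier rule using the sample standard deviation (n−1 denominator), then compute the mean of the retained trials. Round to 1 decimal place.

n = 12, ΣRT = 7557, M = 629.750
Σ(x−M)² = 2611342.25; s = √(2611342.25/11) = 487.232
Cutoffs: 629.750 ± 2·487.232 → [-344.7, 1604.2]
Outside: 2160 → excluded.
Retained (n=11): Σ = 5397, mean = 5397/11 = 490.636

490.6 ms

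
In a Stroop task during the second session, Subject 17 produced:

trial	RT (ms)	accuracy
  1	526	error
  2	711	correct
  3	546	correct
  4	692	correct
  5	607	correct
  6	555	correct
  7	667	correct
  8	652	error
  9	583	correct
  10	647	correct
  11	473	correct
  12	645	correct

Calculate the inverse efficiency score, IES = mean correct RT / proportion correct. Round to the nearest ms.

Correct trials (n=10): 711, 546, 692, 607, 555, 667, 583, 647, 473, 645
Mean correct RT = 6126/10 = 612.6000 ms
Proportion correct = 10/12
IES = 612.6000 / (10/12) = 735.120 ms

735 ms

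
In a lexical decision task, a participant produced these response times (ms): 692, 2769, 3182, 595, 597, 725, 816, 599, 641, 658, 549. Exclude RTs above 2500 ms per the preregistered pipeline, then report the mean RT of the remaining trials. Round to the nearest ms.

652 ms

Excluded: 2769, 3182
Retained (n=9): Σ = 5872
Mean = 5872/9 = 652.4444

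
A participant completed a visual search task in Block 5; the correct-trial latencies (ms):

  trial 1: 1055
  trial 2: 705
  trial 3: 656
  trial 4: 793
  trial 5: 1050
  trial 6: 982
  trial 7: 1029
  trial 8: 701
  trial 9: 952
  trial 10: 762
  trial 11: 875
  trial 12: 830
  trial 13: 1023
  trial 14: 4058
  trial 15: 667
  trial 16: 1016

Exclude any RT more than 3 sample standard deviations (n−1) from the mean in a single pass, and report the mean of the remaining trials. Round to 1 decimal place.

n = 16, ΣRT = 17154, M = 1072.125
Σ(x−M)² = 9827579.75; s = √(9827579.75/15) = 809.427
Cutoffs: 1072.125 ± 3·809.427 → [-1356.2, 3500.4]
Outside: 4058 → excluded.
Retained (n=15): Σ = 13096, mean = 13096/15 = 873.067

873.1 ms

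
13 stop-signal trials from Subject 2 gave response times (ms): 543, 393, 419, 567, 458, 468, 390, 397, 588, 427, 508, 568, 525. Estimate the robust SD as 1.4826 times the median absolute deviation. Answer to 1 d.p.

Sorted: 390, 393, 397, 419, 427, 458, 468, 508, 525, 543, 567, 568, 588 → median = 468
|x − 468| sorted: 0, 10, 40, 41, 49, 57, 71, 75, 75, 78, 99, 100, 120 → MAD = 71
Robust SD ≈ 1.4826 × 71 = 105.265

105.3 ms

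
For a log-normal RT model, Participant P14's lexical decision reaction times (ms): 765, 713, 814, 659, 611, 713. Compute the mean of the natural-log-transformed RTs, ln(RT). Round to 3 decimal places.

6.564

ln(RT): 6.6399, 6.5695, 6.7020, 6.4907, 6.4151, 6.5695
Σ ln(RT) = 39.3866
Mean = 39.3866/6 = 6.56444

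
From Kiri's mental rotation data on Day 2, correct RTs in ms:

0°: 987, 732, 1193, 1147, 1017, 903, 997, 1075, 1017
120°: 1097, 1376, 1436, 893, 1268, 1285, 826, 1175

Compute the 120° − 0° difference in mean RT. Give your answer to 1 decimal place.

161.9 ms

M(0°) = 9068/9 = 1007.556
M(120°) = 9356/8 = 1169.500
Difference = 1169.500 − 1007.556 = 161.944 ms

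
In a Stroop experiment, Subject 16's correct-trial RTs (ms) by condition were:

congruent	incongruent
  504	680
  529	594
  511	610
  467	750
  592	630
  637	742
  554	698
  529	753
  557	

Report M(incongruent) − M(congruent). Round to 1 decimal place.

139.9 ms

M(congruent) = 4880/9 = 542.222
M(incongruent) = 5457/8 = 682.125
Difference = 682.125 − 542.222 = 139.903 ms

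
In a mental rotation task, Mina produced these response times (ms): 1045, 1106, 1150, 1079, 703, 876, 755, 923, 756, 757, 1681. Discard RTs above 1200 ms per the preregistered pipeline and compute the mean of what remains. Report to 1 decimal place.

Excluded: 1681
Retained (n=10): Σ = 9150
Mean = 9150/10 = 915.0000

915.0 ms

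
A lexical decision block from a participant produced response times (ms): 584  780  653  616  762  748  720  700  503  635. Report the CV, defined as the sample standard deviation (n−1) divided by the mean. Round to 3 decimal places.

n = 10, Σ = 6701, M = 670.1000
Σ(x−M)² = 69762.900; s = √(69762.900/9) = 88.0422
CV = 88.0422 / 670.1000 = 0.13139

0.131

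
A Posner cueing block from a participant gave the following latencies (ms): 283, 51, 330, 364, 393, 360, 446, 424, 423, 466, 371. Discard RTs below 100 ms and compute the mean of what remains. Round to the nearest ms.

Excluded: 51
Retained (n=10): Σ = 3860
Mean = 3860/10 = 386.0000

386 ms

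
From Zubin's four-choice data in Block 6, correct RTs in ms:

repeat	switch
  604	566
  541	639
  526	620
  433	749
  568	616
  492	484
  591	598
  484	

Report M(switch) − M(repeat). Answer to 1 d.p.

M(repeat) = 4239/8 = 529.875
M(switch) = 4272/7 = 610.286
Difference = 610.286 − 529.875 = 80.411 ms

80.4 ms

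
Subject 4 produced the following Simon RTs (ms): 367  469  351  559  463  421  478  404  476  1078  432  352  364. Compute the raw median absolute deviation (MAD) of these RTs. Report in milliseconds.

Sorted: 351, 352, 364, 367, 404, 421, 432, 463, 469, 476, 478, 559, 1078 → median = 432
|x − 432|: 65, 37, 81, 127, 31, 11, 46, 28, 44, 646, 0, 80, 68
Sorted deviations: 0, 11, 28, 31, 37, 44, 46, 65, 68, 80, 81, 127, 646 → MAD = 46

46 ms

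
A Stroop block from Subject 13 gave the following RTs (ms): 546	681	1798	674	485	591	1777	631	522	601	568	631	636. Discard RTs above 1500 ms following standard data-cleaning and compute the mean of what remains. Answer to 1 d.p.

Excluded: 1777, 1798
Retained (n=11): Σ = 6566
Mean = 6566/11 = 596.9091

596.9 ms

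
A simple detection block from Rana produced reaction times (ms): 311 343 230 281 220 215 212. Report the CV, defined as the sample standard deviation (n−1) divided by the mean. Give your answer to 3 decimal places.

0.204

n = 7, Σ = 1812, M = 258.8571
Σ(x−M)² = 16750.857; s = √(16750.857/6) = 52.8376
CV = 52.8376 / 258.8571 = 0.20412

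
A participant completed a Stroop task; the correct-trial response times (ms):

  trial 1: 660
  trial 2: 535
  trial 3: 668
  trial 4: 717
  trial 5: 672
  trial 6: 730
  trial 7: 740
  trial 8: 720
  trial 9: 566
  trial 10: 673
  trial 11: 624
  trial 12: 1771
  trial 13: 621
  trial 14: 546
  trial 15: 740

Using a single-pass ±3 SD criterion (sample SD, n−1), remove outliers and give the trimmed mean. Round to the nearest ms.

658 ms

n = 15, ΣRT = 10983, M = 732.200
Σ(x−M)² = 1221328.40; s = √(1221328.40/14) = 295.360
Cutoffs: 732.200 ± 3·295.360 → [-153.9, 1618.3]
Outside: 1771 → excluded.
Retained (n=14): Σ = 9212, mean = 9212/14 = 658.000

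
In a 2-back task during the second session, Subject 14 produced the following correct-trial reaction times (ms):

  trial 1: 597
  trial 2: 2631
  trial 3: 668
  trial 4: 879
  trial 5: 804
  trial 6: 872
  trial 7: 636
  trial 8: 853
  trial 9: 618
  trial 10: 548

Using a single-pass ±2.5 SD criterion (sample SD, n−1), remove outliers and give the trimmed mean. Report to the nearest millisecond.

n = 10, ΣRT = 9106, M = 910.600
Σ(x−M)² = 3426644.40; s = √(3426644.40/9) = 617.040
Cutoffs: 910.600 ± 2.5·617.040 → [-632.0, 2453.2]
Outside: 2631 → excluded.
Retained (n=9): Σ = 6475, mean = 6475/9 = 719.444

719 ms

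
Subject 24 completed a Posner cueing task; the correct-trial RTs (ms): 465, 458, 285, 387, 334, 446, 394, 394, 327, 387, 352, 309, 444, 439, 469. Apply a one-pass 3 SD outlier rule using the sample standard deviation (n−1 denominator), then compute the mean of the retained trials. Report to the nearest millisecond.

393 ms

n = 15, ΣRT = 5890, M = 392.667
Σ(x−M)² = 51021.33; s = √(51021.33/14) = 60.369
Cutoffs: 392.667 ± 3·60.369 → [211.6, 573.8]
No RTs fall outside the cutoffs; all 15 retained. Mean = 5890/15 = 392.667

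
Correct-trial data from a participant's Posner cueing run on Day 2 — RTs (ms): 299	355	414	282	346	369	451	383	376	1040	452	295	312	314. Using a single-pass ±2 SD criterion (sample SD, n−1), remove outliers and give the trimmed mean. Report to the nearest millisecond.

358 ms

n = 14, ΣRT = 5688, M = 406.286
Σ(x−M)² = 471604.86; s = √(471604.86/13) = 190.466
Cutoffs: 406.286 ± 2·190.466 → [25.4, 787.2]
Outside: 1040 → excluded.
Retained (n=13): Σ = 4648, mean = 4648/13 = 357.538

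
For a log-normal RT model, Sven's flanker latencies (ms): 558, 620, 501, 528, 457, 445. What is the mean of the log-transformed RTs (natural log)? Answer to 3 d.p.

6.244

ln(RT): 6.3244, 6.4297, 6.2166, 6.2691, 6.1247, 6.0981
Σ ln(RT) = 37.4625
Mean = 37.4625/6 = 6.24376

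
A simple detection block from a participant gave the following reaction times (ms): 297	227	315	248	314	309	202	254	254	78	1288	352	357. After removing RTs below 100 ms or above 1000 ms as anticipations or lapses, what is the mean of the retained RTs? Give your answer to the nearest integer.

Excluded: 78, 1288
Retained (n=11): Σ = 3129
Mean = 3129/11 = 284.4545

284 ms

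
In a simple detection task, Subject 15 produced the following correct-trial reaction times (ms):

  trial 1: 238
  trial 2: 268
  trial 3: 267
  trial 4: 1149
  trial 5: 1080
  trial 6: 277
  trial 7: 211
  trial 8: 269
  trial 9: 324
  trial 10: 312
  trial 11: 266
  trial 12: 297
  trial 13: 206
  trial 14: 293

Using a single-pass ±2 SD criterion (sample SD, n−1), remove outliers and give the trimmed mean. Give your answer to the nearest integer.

269 ms

n = 14, ΣRT = 5457, M = 389.786
Σ(x−M)² = 1242478.36; s = √(1242478.36/13) = 309.152
Cutoffs: 389.786 ± 2·309.152 → [-228.5, 1008.1]
Outside: 1080, 1149 → excluded.
Retained (n=12): Σ = 3228, mean = 3228/12 = 269.000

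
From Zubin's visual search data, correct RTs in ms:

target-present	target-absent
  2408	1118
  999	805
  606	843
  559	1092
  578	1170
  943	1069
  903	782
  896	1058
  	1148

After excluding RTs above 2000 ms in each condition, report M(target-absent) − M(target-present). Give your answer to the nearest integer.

226 ms

target-present: exclude 2408
M(target-present) = 5484/7 = 783.429
M(target-absent) = 9085/9 = 1009.444
Difference = 1009.444 − 783.429 = 226.016 ms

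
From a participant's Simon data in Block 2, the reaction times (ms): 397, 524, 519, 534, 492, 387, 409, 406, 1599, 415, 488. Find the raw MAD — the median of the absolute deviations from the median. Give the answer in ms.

73 ms

Sorted: 387, 397, 406, 409, 415, 488, 492, 519, 524, 534, 1599 → median = 488
|x − 488|: 91, 36, 31, 46, 4, 101, 79, 82, 1111, 73, 0
Sorted deviations: 0, 4, 31, 36, 46, 73, 79, 82, 91, 101, 1111 → MAD = 73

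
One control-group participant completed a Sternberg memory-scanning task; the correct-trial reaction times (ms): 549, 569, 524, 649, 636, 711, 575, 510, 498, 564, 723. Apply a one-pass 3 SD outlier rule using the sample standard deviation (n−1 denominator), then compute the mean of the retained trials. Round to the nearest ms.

n = 11, ΣRT = 6508, M = 591.636
Σ(x−M)² = 60140.55; s = √(60140.55/10) = 77.550
Cutoffs: 591.636 ± 3·77.550 → [359.0, 824.3]
No RTs fall outside the cutoffs; all 11 retained. Mean = 6508/11 = 591.636

592 ms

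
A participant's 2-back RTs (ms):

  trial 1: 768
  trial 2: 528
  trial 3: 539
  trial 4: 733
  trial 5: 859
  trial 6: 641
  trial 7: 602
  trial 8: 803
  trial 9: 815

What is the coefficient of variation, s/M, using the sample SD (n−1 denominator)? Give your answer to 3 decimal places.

n = 9, Σ = 6288, M = 698.6667
Σ(x−M)² = 123402.000; s = √(123402.000/8) = 124.1984
CV = 124.1984 / 698.6667 = 0.17776

0.178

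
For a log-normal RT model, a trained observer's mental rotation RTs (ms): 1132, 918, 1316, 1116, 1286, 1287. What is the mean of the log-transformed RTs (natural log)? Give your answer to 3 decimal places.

ln(RT): 7.0317, 6.8222, 7.1824, 7.0175, 7.1593, 7.1601
Σ ln(RT) = 42.3732
Mean = 42.3732/6 = 7.06219

7.062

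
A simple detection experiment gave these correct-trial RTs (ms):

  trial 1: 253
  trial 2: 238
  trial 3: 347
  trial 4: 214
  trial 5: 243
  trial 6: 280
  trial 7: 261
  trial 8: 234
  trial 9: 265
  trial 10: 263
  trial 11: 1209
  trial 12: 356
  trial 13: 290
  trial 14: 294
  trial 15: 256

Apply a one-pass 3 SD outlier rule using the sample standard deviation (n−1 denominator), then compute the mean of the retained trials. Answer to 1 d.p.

n = 15, ΣRT = 5003, M = 333.533
Σ(x−M)² = 842399.73; s = √(842399.73/14) = 245.299
Cutoffs: 333.533 ± 3·245.299 → [-402.4, 1069.4]
Outside: 1209 → excluded.
Retained (n=14): Σ = 3794, mean = 3794/14 = 271.000

271.0 ms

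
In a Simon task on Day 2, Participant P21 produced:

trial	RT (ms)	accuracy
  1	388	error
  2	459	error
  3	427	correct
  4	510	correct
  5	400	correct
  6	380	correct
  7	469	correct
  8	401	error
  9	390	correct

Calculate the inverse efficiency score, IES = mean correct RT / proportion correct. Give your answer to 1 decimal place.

644.0 ms

Correct trials (n=6): 427, 510, 400, 380, 469, 390
Mean correct RT = 2576/6 = 429.3333 ms
Proportion correct = 6/9
IES = 429.3333 / (6/9) = 644.000 ms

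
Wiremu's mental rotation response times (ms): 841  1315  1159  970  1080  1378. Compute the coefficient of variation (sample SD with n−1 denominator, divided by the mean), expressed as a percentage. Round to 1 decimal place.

n = 6, Σ = 6743, M = 1123.8333
Σ(x−M)² = 207962.833; s = √(207962.833/5) = 203.9426
CV = 203.9426 / 1123.8333 = 0.18147 = 18.147%

18.1%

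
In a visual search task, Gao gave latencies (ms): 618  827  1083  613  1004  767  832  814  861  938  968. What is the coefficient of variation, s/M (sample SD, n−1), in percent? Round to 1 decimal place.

17.4%

n = 11, Σ = 9325, M = 847.7273
Σ(x−M)² = 218768.182; s = √(218768.182/10) = 147.9081
CV = 147.9081 / 847.7273 = 0.17448 = 17.448%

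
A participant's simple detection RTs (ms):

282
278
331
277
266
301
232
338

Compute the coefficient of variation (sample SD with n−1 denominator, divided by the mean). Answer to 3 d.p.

0.120

n = 8, Σ = 2305, M = 288.1250
Σ(x−M)² = 8394.875; s = √(8394.875/7) = 34.6304
CV = 34.6304 / 288.1250 = 0.12019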